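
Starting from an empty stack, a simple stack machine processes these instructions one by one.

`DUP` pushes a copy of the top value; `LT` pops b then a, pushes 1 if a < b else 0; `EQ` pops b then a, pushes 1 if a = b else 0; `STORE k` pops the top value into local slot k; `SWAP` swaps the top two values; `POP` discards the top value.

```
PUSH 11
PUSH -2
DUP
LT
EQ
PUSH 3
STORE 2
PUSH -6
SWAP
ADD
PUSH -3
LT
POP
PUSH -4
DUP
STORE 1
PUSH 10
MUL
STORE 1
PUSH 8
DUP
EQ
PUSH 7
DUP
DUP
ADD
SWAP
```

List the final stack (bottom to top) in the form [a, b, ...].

[1, 14, 7]

PUSH 11 : [11]
PUSH -2 : [11, -2]
DUP     : [11, -2, -2]
LT      : [11, 0]
EQ      : [0]
PUSH 3  : [0, 3]
STORE 2 : [0]
PUSH -6 : [0, -6]
SWAP    : [-6, 0]
ADD     : [-6]
PUSH -3 : [-6, -3]
LT      : [1]
POP     : []
PUSH -4 : [-4]
DUP     : [-4, -4]
STORE 1 : [-4]
PUSH 10 : [-4, 10]
MUL     : [-40]
STORE 1 : []
PUSH 8  : [8]
DUP     : [8, 8]
EQ      : [1]
PUSH 7  : [1, 7]
DUP     : [1, 7, 7]
DUP     : [1, 7, 7, 7]
ADD     : [1, 7, 14]
SWAP    : [1, 14, 7]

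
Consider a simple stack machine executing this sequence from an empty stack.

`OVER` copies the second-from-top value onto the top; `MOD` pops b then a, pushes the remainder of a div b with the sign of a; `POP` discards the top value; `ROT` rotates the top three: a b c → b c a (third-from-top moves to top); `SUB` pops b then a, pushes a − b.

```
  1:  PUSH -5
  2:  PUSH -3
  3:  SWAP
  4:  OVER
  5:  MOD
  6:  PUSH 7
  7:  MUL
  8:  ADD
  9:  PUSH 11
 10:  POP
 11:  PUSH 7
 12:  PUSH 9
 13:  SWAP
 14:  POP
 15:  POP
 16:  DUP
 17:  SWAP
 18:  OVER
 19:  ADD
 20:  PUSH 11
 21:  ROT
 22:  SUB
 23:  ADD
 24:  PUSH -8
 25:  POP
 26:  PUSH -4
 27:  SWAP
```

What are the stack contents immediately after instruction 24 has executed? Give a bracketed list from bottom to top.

[-6, -8]

PUSH -5 → [-5]
PUSH -3 → [-5, -3]
SWAP    → [-3, -5]
OVER    → [-3, -5, -3]
MOD     → [-3, -2]
PUSH 7  → [-3, -2, 7]
MUL     → [-3, -14]
ADD     → [-17]
PUSH 11 → [-17, 11]
POP     → [-17]
PUSH 7  → [-17, 7]
PUSH 9  → [-17, 7, 9]
SWAP    → [-17, 9, 7]
POP     → [-17, 9]
POP     → [-17]
DUP     → [-17, -17]
SWAP    → [-17, -17]
OVER    → [-17, -17, -17]
ADD     → [-17, -34]
PUSH 11 → [-17, -34, 11]
ROT     → [-34, 11, -17]
SUB     → [-34, 28]
ADD     → [-6]
PUSH -8 → [-6, -8]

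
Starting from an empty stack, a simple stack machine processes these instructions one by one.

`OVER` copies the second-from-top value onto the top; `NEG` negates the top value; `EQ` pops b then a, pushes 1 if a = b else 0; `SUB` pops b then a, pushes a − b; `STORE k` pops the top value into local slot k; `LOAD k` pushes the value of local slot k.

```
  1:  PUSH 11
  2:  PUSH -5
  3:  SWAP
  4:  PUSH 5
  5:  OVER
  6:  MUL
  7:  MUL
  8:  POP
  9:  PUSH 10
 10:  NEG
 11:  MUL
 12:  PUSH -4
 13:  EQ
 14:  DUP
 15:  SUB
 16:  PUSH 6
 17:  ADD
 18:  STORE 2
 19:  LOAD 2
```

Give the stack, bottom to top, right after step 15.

[0]

PUSH 11 → [11]
PUSH -5 → [11, -5]
SWAP    → [-5, 11]
PUSH 5  → [-5, 11, 5]
OVER    → [-5, 11, 5, 11]
MUL     → [-5, 11, 55]
MUL     → [-5, 605]
POP     → [-5]
PUSH 10 → [-5, 10]
NEG     → [-5, -10]
MUL     → [50]
PUSH -4 → [50, -4]
EQ      → [0]
DUP     → [0, 0]
SUB     → [0]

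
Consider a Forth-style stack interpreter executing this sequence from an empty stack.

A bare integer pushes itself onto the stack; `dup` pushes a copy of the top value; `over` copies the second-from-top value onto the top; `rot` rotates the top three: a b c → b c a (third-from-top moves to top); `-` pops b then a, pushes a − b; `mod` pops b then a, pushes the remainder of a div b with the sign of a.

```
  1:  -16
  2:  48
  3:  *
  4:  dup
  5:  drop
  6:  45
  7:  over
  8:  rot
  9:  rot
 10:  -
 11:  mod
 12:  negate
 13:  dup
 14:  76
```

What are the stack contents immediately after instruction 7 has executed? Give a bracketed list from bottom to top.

-16   [-16]
48    [-16, 48]
*     [-768]
dup   [-768, -768]
drop  [-768]
45    [-768, 45]
over  [-768, 45, -768]

[-768, 45, -768]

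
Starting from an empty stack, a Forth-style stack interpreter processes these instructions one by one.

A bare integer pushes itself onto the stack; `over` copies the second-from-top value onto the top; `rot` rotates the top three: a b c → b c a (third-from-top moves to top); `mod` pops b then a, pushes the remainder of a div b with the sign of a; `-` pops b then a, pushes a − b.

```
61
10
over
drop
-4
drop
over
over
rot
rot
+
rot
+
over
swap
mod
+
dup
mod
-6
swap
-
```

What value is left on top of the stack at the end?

-6

61   : [61]
10   : [61, 10]
over : [61, 10, 61]
drop : [61, 10]
-4   : [61, 10, -4]
drop : [61, 10]
over : [61, 10, 61]
over : [61, 10, 61, 10]
rot  : [61, 61, 10, 10]
rot  : [61, 10, 10, 61]
+    : [61, 10, 71]
rot  : [10, 71, 61]
+    : [10, 132]
over : [10, 132, 10]
swap : [10, 10, 132]
mod  : [10, 10]
+    : [20]
dup  : [20, 20]
mod  : [0]
-6   : [0, -6]
swap : [-6, 0]
-    : [-6]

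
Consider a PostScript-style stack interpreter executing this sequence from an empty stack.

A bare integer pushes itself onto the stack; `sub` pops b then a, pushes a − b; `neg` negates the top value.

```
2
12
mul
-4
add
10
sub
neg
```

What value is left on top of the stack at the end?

-10

2   → 2
12  → 2 12
mul → 24
-4  → 24 -4
add → 20
10  → 20 10
sub → 10
neg → -10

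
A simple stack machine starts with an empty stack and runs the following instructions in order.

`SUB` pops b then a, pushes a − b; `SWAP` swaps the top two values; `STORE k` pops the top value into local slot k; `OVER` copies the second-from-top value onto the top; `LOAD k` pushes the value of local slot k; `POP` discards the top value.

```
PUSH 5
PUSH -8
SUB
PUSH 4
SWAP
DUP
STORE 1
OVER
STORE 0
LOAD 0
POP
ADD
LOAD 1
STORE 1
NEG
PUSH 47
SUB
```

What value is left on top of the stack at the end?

-64

PUSH 5  : 5
PUSH -8 : 5 -8
SUB     : 13
PUSH 4  : 13 4
SWAP    : 4 13
DUP     : 4 13 13
STORE 1 : 4 13
OVER    : 4 13 4
STORE 0 : 4 13
LOAD 0  : 4 13 4
POP     : 4 13
ADD     : 17
LOAD 1  : 17 13
STORE 1 : 17
NEG     : -17
PUSH 47 : -17 47
SUB     : -64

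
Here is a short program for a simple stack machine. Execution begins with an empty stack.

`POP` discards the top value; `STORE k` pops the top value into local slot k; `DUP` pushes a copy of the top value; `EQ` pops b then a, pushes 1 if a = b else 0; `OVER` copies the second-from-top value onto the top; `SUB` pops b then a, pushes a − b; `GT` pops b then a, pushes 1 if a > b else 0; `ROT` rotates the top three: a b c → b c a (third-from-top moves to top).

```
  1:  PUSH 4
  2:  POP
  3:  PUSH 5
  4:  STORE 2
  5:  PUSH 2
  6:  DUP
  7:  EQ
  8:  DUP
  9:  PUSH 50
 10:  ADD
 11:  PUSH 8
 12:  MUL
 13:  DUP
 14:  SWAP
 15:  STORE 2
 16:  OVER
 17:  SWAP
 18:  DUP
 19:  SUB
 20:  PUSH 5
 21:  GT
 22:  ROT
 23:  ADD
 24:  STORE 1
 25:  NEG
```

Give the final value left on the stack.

PUSH 4  → 4
POP     → (empty)
PUSH 5  → 5
STORE 2 → (empty)
PUSH 2  → 2
DUP     → 2 2
EQ      → 1
DUP     → 1 1
PUSH 50 → 1 1 50
ADD     → 1 51
PUSH 8  → 1 51 8
MUL     → 1 408
DUP     → 1 408 408
SWAP    → 1 408 408
STORE 2 → 1 408
OVER    → 1 408 1
SWAP    → 1 1 408
DUP     → 1 1 408 408
SUB     → 1 1 0
PUSH 5  → 1 1 0 5
GT      → 1 1 0
ROT     → 1 0 1
ADD     → 1 1
STORE 1 → 1
NEG     → -1

-1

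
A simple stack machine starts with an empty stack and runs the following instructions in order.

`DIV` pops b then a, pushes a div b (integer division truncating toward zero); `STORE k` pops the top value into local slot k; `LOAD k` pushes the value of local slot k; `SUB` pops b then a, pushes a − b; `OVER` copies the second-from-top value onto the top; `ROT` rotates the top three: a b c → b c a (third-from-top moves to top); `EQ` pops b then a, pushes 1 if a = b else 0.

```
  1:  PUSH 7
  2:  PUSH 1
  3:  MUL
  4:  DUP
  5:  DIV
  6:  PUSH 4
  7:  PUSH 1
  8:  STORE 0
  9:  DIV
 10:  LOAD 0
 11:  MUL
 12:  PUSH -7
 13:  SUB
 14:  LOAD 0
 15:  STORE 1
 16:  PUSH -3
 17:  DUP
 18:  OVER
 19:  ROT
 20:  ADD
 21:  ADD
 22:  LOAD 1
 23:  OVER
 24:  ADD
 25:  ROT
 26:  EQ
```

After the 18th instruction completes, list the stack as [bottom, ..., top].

[7, -3, -3, -3]

PUSH 7  : [7]
PUSH 1  : [7, 1]
MUL     : [7]
DUP     : [7, 7]
DIV     : [1]
PUSH 4  : [1, 4]
PUSH 1  : [1, 4, 1]
STORE 0 : [1, 4]
DIV     : [0]
LOAD 0  : [0, 1]
MUL     : [0]
PUSH -7 : [0, -7]
SUB     : [7]
LOAD 0  : [7, 1]
STORE 1 : [7]
PUSH -3 : [7, -3]
DUP     : [7, -3, -3]
OVER    : [7, -3, -3, -3]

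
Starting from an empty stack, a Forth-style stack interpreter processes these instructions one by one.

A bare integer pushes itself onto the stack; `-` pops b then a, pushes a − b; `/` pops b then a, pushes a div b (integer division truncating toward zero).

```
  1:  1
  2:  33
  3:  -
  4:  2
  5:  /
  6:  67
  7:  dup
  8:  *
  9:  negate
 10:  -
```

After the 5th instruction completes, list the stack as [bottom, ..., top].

1  : [1]
33 : [1, 33]
-  : [-32]
2  : [-32, 2]
/  : [-16]

[-16]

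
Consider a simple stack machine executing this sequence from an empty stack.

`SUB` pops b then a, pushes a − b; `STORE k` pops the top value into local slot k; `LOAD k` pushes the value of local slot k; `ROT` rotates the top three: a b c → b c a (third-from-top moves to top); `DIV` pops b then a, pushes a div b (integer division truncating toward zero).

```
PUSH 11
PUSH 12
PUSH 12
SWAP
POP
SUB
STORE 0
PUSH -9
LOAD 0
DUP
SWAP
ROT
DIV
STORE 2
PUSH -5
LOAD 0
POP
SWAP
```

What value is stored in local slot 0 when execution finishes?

PUSH 11 -> 11
PUSH 12 -> 11 12
PUSH 12 -> 11 12 12
SWAP    -> 11 12 12
POP     -> 11 12
SUB     -> -1
STORE 0 -> (empty)
PUSH -9 -> -9
LOAD 0  -> -9 -1
DUP     -> -9 -1 -1
SWAP    -> -9 -1 -1
ROT     -> -1 -1 -9
DIV     -> -1 0
STORE 2 -> -1
PUSH -5 -> -1 -5
LOAD 0  -> -1 -5 -1
POP     -> -1 -5
SWAP    -> -5 -1

-1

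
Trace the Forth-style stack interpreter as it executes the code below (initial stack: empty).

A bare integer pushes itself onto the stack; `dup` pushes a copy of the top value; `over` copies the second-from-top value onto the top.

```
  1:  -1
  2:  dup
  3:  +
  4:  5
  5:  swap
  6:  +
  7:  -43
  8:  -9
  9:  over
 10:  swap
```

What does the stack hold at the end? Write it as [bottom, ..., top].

-1    -1
dup   -1 -1
+     -2
5     -2 5
swap  5 -2
+     3
-43   3 -43
-9    3 -43 -9
over  3 -43 -9 -43
swap  3 -43 -43 -9

[3, -43, -43, -9]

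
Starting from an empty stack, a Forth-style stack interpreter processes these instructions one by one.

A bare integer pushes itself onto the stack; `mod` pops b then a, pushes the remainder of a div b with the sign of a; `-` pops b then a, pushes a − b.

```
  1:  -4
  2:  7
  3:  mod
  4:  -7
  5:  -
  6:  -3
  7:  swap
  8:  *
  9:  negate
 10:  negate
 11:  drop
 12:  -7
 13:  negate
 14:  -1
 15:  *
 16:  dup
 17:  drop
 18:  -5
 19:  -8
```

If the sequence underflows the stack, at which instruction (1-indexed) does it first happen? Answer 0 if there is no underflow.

-4      -4
7       -4 7
mod     -4
-7      -4 -7
-       3
-3      3 -3
swap    -3 3
*       -9
negate  9
negate  -9
drop    (empty)
-7      -7
negate  7
-1      7 -1
*       -7
dup     -7 -7
drop    -7
-5      -7 -5
-8      -7 -5 -8

0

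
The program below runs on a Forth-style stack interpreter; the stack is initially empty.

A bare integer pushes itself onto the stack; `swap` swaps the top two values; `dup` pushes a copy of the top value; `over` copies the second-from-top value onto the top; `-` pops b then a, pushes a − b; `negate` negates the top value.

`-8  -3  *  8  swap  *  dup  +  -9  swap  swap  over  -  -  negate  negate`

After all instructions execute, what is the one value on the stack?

777

-8     -> [-8]
-3     -> [-8, -3]
*      -> [24]
8      -> [24, 8]
swap   -> [8, 24]
*      -> [192]
dup    -> [192, 192]
+      -> [384]
-9     -> [384, -9]
swap   -> [-9, 384]
swap   -> [384, -9]
over   -> [384, -9, 384]
-      -> [384, -393]
-      -> [777]
negate -> [-777]
negate -> [777]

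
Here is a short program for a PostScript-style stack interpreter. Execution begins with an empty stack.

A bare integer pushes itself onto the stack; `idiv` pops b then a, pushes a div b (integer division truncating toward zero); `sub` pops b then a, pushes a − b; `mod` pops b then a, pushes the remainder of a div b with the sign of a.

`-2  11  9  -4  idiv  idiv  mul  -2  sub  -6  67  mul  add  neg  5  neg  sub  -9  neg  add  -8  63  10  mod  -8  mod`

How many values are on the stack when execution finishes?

-2   -> -2
11   -> -2 11
9    -> -2 11 9
-4   -> -2 11 9 -4
idiv -> -2 11 -2
idiv -> -2 -5
mul  -> 10
-2   -> 10 -2
sub  -> 12
-6   -> 12 -6
67   -> 12 -6 67
mul  -> 12 -402
add  -> -390
neg  -> 390
5    -> 390 5
neg  -> 390 -5
sub  -> 395
-9   -> 395 -9
neg  -> 395 9
add  -> 404
-8   -> 404 -8
63   -> 404 -8 63
10   -> 404 -8 63 10
mod  -> 404 -8 3
-8   -> 404 -8 3 -8
mod  -> 404 -8 3

3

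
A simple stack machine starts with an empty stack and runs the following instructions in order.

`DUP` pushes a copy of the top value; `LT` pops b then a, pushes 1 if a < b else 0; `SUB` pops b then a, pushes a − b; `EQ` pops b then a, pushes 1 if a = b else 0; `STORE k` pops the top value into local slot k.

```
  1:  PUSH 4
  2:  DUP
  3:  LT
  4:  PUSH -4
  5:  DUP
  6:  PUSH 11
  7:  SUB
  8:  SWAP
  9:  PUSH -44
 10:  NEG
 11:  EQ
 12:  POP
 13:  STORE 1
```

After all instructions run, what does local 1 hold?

PUSH 4   -> [4]
DUP      -> [4, 4]
LT       -> [0]
PUSH -4  -> [0, -4]
DUP      -> [0, -4, -4]
PUSH 11  -> [0, -4, -4, 11]
SUB      -> [0, -4, -15]
SWAP     -> [0, -15, -4]
PUSH -44 -> [0, -15, -4, -44]
NEG      -> [0, -15, -4, 44]
EQ       -> [0, -15, 0]
POP      -> [0, -15]
STORE 1  -> [0]

-15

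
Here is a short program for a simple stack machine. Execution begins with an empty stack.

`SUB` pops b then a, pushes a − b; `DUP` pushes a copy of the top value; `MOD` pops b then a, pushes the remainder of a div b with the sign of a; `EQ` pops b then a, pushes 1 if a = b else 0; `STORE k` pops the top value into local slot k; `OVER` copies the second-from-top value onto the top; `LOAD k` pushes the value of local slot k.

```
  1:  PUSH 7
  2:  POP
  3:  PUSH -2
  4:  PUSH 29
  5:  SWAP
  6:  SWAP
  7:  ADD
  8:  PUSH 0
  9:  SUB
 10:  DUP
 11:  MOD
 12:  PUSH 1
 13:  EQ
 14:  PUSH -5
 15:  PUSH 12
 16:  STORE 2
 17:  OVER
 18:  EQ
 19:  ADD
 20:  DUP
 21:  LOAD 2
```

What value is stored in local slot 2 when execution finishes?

PUSH 7  : [7]
POP     : []
PUSH -2 : [-2]
PUSH 29 : [-2, 29]
SWAP    : [29, -2]
SWAP    : [-2, 29]
ADD     : [27]
PUSH 0  : [27, 0]
SUB     : [27]
DUP     : [27, 27]
MOD     : [0]
PUSH 1  : [0, 1]
EQ      : [0]
PUSH -5 : [0, -5]
PUSH 12 : [0, -5, 12]
STORE 2 : [0, -5]
OVER    : [0, -5, 0]
EQ      : [0, 0]
ADD     : [0]
DUP     : [0, 0]
LOAD 2  : [0, 0, 12]

12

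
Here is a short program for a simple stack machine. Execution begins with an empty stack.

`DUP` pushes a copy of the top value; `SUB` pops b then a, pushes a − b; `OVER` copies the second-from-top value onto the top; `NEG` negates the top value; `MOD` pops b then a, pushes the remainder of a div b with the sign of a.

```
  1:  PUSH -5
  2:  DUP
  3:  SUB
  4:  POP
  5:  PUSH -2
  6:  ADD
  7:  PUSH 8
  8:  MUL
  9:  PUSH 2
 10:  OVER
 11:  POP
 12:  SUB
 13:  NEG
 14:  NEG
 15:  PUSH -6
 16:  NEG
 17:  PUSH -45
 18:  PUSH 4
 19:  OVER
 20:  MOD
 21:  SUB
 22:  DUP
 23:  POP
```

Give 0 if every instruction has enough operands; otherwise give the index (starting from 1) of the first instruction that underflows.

6

PUSH -5 -> [-5]
DUP     -> [-5, -5]
SUB     -> [0]
POP     -> []
PUSH -2 -> [-2]
ADD  — needs 2 operands, stack has 1 → underflow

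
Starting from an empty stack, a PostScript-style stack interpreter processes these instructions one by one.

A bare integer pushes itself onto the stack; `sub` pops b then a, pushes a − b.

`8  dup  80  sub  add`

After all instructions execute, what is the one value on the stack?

-64

8   -> [8]
dup -> [8, 8]
80  -> [8, 8, 80]
sub -> [8, -72]
add -> [-64]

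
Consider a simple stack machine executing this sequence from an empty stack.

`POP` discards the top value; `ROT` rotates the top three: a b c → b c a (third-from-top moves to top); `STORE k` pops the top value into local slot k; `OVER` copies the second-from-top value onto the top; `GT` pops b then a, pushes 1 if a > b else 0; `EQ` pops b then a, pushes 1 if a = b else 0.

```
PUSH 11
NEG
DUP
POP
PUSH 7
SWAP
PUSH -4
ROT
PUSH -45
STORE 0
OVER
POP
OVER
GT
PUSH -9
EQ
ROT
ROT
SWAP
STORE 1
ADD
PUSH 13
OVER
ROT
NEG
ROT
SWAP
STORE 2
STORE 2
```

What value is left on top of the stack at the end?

PUSH 11   [11]
NEG       [-11]
DUP       [-11, -11]
POP       [-11]
PUSH 7    [-11, 7]
SWAP      [7, -11]
PUSH -4   [7, -11, -4]
ROT       [-11, -4, 7]
PUSH -45  [-11, -4, 7, -45]
STORE 0   [-11, -4, 7]
OVER      [-11, -4, 7, -4]
POP       [-11, -4, 7]
OVER      [-11, -4, 7, -4]
GT        [-11, -4, 1]
PUSH -9   [-11, -4, 1, -9]
EQ        [-11, -4, 0]
ROT       [-4, 0, -11]
ROT       [0, -11, -4]
SWAP      [0, -4, -11]
STORE 1   [0, -4]
ADD       [-4]
PUSH 13   [-4, 13]
OVER      [-4, 13, -4]
ROT       [13, -4, -4]
NEG       [13, -4, 4]
ROT       [-4, 4, 13]
SWAP      [-4, 13, 4]
STORE 2   [-4, 13]
STORE 2   [-4]

-4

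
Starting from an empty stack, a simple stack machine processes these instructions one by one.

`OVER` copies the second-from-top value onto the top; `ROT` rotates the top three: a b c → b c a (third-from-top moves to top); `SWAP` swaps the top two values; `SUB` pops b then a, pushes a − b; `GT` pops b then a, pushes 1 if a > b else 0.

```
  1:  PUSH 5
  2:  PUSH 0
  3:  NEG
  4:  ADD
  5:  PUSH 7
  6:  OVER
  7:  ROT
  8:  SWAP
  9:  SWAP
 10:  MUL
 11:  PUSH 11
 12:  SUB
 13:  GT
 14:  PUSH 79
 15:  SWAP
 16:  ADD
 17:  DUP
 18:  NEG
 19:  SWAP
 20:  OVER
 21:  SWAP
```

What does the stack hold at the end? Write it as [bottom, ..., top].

[-79, -79, 79]

PUSH 5  → [5]
PUSH 0  → [5, 0]
NEG     → [5, 0]
ADD     → [5]
PUSH 7  → [5, 7]
OVER    → [5, 7, 5]
ROT     → [7, 5, 5]
SWAP    → [7, 5, 5]
SWAP    → [7, 5, 5]
MUL     → [7, 25]
PUSH 11 → [7, 25, 11]
SUB     → [7, 14]
GT      → [0]
PUSH 79 → [0, 79]
SWAP    → [79, 0]
ADD     → [79]
DUP     → [79, 79]
NEG     → [79, -79]
SWAP    → [-79, 79]
OVER    → [-79, 79, -79]
SWAP    → [-79, -79, 79]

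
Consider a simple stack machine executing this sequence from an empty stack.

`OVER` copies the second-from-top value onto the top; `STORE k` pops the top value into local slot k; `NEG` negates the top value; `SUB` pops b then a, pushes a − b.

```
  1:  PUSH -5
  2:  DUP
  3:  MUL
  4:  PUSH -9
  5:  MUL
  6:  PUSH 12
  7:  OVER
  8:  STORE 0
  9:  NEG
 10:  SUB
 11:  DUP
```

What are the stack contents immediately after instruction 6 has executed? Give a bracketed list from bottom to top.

[-225, 12]

PUSH -5  -5
DUP      -5 -5
MUL      25
PUSH -9  25 -9
MUL      -225
PUSH 12  -225 12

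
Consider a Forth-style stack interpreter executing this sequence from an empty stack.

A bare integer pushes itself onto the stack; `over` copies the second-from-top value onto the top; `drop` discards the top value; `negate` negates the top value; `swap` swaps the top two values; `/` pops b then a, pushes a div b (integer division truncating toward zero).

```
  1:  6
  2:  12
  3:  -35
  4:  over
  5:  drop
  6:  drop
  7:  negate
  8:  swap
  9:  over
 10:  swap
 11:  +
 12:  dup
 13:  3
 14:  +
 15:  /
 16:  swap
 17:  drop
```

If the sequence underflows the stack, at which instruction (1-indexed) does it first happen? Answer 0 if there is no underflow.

0

6      : [6]
12     : [6, 12]
-35    : [6, 12, -35]
over   : [6, 12, -35, 12]
drop   : [6, 12, -35]
drop   : [6, 12]
negate : [6, -12]
swap   : [-12, 6]
over   : [-12, 6, -12]
swap   : [-12, -12, 6]
+      : [-12, -6]
dup    : [-12, -6, -6]
3      : [-12, -6, -6, 3]
+      : [-12, -6, -3]
/      : [-12, 2]
swap   : [2, -12]
drop   : [2]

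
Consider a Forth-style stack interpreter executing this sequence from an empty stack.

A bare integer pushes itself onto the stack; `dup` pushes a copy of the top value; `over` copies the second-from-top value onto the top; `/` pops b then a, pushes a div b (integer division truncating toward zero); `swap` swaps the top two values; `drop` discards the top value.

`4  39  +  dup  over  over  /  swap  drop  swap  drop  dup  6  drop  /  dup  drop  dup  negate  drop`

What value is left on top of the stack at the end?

1

4      -> 4
39     -> 4 39
+      -> 43
dup    -> 43 43
over   -> 43 43 43
over   -> 43 43 43 43
/      -> 43 43 1
swap   -> 43 1 43
drop   -> 43 1
swap   -> 1 43
drop   -> 1
dup    -> 1 1
6      -> 1 1 6
drop   -> 1 1
/      -> 1
dup    -> 1 1
drop   -> 1
dup    -> 1 1
negate -> 1 -1
drop   -> 1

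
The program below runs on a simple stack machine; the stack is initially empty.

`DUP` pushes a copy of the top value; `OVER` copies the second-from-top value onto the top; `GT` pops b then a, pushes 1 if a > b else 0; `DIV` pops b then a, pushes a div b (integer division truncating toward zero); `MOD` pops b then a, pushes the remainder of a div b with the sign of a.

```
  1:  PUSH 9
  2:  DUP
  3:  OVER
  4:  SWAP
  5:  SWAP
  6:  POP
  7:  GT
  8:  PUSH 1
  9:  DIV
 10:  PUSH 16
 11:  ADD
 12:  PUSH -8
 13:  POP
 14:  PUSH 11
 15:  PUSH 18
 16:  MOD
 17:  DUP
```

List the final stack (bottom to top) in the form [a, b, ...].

PUSH 9   9
DUP      9 9
OVER     9 9 9
SWAP     9 9 9
SWAP     9 9 9
POP      9 9
GT       0
PUSH 1   0 1
DIV      0
PUSH 16  0 16
ADD      16
PUSH -8  16 -8
POP      16
PUSH 11  16 11
PUSH 18  16 11 18
MOD      16 11
DUP      16 11 11

[16, 11, 11]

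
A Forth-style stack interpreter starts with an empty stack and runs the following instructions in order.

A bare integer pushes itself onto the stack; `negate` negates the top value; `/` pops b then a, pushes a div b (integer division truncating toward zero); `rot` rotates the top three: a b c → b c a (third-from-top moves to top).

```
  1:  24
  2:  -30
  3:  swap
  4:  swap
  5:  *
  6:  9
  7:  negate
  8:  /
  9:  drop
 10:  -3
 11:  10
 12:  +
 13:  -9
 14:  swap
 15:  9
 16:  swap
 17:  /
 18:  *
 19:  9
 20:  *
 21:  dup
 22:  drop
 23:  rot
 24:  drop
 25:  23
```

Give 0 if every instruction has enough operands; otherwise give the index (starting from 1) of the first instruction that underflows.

23

24     → 24
-30    → 24 -30
swap   → -30 24
swap   → 24 -30
*      → -720
9      → -720 9
negate → -720 -9
/      → 80
drop   → (empty)
-3     → -3
10     → -3 10
+      → 7
-9     → 7 -9
swap   → -9 7
9      → -9 7 9
swap   → -9 9 7
/      → -9 1
*      → -9
9      → -9 9
*      → -81
dup    → -81 -81
drop   → -81
rot  — needs 3 operands, stack has 1 → underflow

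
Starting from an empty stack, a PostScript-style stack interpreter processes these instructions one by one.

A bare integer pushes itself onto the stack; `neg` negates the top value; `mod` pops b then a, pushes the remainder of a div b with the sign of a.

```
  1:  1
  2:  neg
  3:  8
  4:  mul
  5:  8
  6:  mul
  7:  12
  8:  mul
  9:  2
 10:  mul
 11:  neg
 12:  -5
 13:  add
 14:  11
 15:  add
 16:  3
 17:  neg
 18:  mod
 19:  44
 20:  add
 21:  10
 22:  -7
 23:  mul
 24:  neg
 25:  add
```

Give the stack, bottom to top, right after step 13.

1    1
neg  -1
8    -1 8
mul  -8
8    -8 8
mul  -64
12   -64 12
mul  -768
2    -768 2
mul  -1536
neg  1536
-5   1536 -5
add  1531

[1531]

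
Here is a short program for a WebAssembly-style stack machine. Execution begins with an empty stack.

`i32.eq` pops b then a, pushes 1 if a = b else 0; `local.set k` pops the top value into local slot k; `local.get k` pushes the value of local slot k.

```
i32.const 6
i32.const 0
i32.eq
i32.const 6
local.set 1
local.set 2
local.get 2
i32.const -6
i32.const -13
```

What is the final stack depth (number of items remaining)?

i32.const 6   → 6
i32.const 0   → 6 0
i32.eq        → 0
i32.const 6   → 0 6
local.set 1   → 0
local.set 2   → (empty)
local.get 2   → 0
i32.const -6  → 0 -6
i32.const -13 → 0 -6 -13

3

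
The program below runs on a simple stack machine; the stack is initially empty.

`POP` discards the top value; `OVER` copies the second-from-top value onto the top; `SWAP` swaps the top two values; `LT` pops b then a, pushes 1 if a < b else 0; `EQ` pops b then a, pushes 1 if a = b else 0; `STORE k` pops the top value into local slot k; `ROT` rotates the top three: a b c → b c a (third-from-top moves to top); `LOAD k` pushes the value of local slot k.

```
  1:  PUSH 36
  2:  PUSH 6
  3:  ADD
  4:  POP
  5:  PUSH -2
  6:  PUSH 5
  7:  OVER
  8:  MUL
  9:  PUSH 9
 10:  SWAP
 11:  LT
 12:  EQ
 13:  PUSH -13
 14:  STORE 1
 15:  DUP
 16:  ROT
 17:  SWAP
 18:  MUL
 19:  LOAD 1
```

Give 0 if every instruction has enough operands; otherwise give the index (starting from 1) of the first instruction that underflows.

16

PUSH 36   [36]
PUSH 6    [36, 6]
ADD       [42]
POP       []
PUSH -2   [-2]
PUSH 5    [-2, 5]
OVER      [-2, 5, -2]
MUL       [-2, -10]
PUSH 9    [-2, -10, 9]
SWAP      [-2, 9, -10]
LT        [-2, 0]
EQ        [0]
PUSH -13  [0, -13]
STORE 1   [0]
DUP       [0, 0]
ROT  — needs 3 operands, stack has 2 → underflow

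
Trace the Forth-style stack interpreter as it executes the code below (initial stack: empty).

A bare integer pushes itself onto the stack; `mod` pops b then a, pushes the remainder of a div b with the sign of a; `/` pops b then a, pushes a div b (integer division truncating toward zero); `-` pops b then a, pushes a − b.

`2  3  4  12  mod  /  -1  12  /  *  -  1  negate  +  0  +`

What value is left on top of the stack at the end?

1

2      -> [2]
3      -> [2, 3]
4      -> [2, 3, 4]
12     -> [2, 3, 4, 12]
mod    -> [2, 3, 4]
/      -> [2, 0]
-1     -> [2, 0, -1]
12     -> [2, 0, -1, 12]
/      -> [2, 0, 0]
*      -> [2, 0]
-      -> [2]
1      -> [2, 1]
negate -> [2, -1]
+      -> [1]
0      -> [1, 0]
+      -> [1]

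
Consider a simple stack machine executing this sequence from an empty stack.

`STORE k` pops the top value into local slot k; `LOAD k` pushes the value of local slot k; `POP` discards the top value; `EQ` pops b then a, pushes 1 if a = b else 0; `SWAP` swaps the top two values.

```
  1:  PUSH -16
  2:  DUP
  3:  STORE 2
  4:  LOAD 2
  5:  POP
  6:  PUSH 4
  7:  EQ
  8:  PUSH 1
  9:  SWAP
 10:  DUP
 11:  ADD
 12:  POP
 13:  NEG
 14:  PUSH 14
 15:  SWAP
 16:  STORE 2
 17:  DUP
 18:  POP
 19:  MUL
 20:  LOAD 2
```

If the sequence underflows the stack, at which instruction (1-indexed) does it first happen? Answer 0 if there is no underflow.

PUSH -16 -> -16
DUP      -> -16 -16
STORE 2  -> -16
LOAD 2   -> -16 -16
POP      -> -16
PUSH 4   -> -16 4
EQ       -> 0
PUSH 1   -> 0 1
SWAP     -> 1 0
DUP      -> 1 0 0
ADD      -> 1 0
POP      -> 1
NEG      -> -1
PUSH 14  -> -1 14
SWAP     -> 14 -1
STORE 2  -> 14
DUP      -> 14 14
POP      -> 14
MUL  — needs 2 operands, stack has 1 → underflow

19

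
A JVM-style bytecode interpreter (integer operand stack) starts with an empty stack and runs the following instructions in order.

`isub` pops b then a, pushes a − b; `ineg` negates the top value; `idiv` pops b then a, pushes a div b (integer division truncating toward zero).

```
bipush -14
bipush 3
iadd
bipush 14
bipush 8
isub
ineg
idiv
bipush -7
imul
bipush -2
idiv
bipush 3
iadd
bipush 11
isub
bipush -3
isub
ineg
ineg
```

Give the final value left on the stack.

bipush -14  [-14]
bipush 3    [-14, 3]
iadd        [-11]
bipush 14   [-11, 14]
bipush 8    [-11, 14, 8]
isub        [-11, 6]
ineg        [-11, -6]
idiv        [1]
bipush -7   [1, -7]
imul        [-7]
bipush -2   [-7, -2]
idiv        [3]
bipush 3    [3, 3]
iadd        [6]
bipush 11   [6, 11]
isub        [-5]
bipush -3   [-5, -3]
isub        [-2]
ineg        [2]
ineg        [-2]

-2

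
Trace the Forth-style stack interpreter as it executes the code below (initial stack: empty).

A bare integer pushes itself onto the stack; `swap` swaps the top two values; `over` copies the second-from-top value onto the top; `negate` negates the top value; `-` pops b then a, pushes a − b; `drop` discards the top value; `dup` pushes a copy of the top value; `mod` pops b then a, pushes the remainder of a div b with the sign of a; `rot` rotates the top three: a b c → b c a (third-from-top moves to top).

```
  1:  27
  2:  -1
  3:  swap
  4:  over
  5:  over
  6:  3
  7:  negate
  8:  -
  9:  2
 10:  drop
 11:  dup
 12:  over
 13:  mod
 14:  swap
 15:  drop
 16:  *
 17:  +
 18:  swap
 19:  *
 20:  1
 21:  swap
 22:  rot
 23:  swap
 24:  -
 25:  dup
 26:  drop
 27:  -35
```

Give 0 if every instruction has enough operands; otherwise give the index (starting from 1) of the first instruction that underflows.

27      [27]
-1      [27, -1]
swap    [-1, 27]
over    [-1, 27, -1]
over    [-1, 27, -1, 27]
3       [-1, 27, -1, 27, 3]
negate  [-1, 27, -1, 27, -3]
-       [-1, 27, -1, 30]
2       [-1, 27, -1, 30, 2]
drop    [-1, 27, -1, 30]
dup     [-1, 27, -1, 30, 30]
over    [-1, 27, -1, 30, 30, 30]
mod     [-1, 27, -1, 30, 0]
swap    [-1, 27, -1, 0, 30]
drop    [-1, 27, -1, 0]
*       [-1, 27, 0]
+       [-1, 27]
swap    [27, -1]
*       [-27]
1       [-27, 1]
swap    [1, -27]
rot  — needs 3 operands, stack has 2 → underflow

22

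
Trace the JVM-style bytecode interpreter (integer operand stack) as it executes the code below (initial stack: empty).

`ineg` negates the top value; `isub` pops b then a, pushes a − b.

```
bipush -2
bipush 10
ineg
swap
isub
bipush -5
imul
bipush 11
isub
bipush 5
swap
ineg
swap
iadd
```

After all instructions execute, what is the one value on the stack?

-24

bipush -2 -> [-2]
bipush 10 -> [-2, 10]
ineg      -> [-2, -10]
swap      -> [-10, -2]
isub      -> [-8]
bipush -5 -> [-8, -5]
imul      -> [40]
bipush 11 -> [40, 11]
isub      -> [29]
bipush 5  -> [29, 5]
swap      -> [5, 29]
ineg      -> [5, -29]
swap      -> [-29, 5]
iadd      -> [-24]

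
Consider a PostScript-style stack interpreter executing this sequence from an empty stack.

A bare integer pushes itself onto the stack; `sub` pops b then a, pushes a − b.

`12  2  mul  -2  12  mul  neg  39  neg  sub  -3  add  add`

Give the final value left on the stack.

12  : 12
2   : 12 2
mul : 24
-2  : 24 -2
12  : 24 -2 12
mul : 24 -24
neg : 24 24
39  : 24 24 39
neg : 24 24 -39
sub : 24 63
-3  : 24 63 -3
add : 24 60
add : 84

84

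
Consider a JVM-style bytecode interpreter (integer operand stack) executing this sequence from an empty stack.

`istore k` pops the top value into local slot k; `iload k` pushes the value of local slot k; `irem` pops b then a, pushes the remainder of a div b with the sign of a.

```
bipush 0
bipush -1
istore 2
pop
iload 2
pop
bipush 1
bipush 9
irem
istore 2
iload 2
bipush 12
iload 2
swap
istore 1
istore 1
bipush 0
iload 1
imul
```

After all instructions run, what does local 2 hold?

bipush 0   0
bipush -1  0 -1
istore 2   0
pop        (empty)
iload 2    -1
pop        (empty)
bipush 1   1
bipush 9   1 9
irem       1
istore 2   (empty)
iload 2    1
bipush 12  1 12
iload 2    1 12 1
swap       1 1 12
istore 1   1 1
istore 1   1
bipush 0   1 0
iload 1    1 0 1
imul       1 0

1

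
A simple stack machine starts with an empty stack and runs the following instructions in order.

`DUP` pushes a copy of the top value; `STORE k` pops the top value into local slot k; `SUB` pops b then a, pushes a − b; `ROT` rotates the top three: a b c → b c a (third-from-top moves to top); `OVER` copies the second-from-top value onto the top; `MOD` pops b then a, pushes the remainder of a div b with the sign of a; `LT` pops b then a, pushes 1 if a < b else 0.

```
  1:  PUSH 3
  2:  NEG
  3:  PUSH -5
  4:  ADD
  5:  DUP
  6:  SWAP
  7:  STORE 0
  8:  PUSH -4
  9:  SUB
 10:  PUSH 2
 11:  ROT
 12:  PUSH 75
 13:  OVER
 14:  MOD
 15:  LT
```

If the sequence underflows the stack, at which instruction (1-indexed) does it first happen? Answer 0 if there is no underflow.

11

PUSH 3   [3]
NEG      [-3]
PUSH -5  [-3, -5]
ADD      [-8]
DUP      [-8, -8]
SWAP     [-8, -8]
STORE 0  [-8]
PUSH -4  [-8, -4]
SUB      [-4]
PUSH 2   [-4, 2]
ROT  — needs 3 operands, stack has 2 → underflow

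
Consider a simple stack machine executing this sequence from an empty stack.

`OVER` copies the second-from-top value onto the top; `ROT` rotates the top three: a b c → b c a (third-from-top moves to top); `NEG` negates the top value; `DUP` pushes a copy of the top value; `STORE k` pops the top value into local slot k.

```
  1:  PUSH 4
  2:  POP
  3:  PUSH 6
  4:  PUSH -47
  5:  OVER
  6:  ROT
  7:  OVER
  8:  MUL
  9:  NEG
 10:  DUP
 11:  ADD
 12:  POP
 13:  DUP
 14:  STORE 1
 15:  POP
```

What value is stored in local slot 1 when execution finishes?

PUSH 4    4
POP       (empty)
PUSH 6    6
PUSH -47  6 -47
OVER      6 -47 6
ROT       -47 6 6
OVER      -47 6 6 6
MUL       -47 6 36
NEG       -47 6 -36
DUP       -47 6 -36 -36
ADD       -47 6 -72
POP       -47 6
DUP       -47 6 6
STORE 1   -47 6
POP       -47

6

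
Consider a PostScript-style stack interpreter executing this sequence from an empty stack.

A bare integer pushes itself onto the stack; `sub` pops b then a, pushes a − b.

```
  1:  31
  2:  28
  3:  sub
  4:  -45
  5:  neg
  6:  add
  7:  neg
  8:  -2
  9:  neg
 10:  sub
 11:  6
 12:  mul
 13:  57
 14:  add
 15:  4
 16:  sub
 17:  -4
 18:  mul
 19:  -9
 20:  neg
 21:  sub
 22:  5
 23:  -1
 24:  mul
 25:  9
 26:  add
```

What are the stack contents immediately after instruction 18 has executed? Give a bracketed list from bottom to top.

31   [31]
28   [31, 28]
sub  [3]
-45  [3, -45]
neg  [3, 45]
add  [48]
neg  [-48]
-2   [-48, -2]
neg  [-48, 2]
sub  [-50]
6    [-50, 6]
mul  [-300]
57   [-300, 57]
add  [-243]
4    [-243, 4]
sub  [-247]
-4   [-247, -4]
mul  [988]

[988]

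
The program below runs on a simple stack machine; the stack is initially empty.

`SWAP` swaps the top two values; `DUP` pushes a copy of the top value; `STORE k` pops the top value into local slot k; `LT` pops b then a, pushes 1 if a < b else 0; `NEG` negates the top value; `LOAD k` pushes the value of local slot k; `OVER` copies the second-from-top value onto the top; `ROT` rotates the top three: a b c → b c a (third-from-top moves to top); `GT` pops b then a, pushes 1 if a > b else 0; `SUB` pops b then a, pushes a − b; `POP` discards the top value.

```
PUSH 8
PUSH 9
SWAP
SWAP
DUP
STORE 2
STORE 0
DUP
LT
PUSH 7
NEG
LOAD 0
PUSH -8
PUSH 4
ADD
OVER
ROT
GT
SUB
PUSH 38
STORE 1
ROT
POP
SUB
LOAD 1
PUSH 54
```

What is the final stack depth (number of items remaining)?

PUSH 8  → 8
PUSH 9  → 8 9
SWAP    → 9 8
SWAP    → 8 9
DUP     → 8 9 9
STORE 2 → 8 9
STORE 0 → 8
DUP     → 8 8
LT      → 0
PUSH 7  → 0 7
NEG     → 0 -7
LOAD 0  → 0 -7 9
PUSH -8 → 0 -7 9 -8
PUSH 4  → 0 -7 9 -8 4
ADD     → 0 -7 9 -4
OVER    → 0 -7 9 -4 9
ROT     → 0 -7 -4 9 9
GT      → 0 -7 -4 0
SUB     → 0 -7 -4
PUSH 38 → 0 -7 -4 38
STORE 1 → 0 -7 -4
ROT     → -7 -4 0
POP     → -7 -4
SUB     → -3
LOAD 1  → -3 38
PUSH 54 → -3 38 54

3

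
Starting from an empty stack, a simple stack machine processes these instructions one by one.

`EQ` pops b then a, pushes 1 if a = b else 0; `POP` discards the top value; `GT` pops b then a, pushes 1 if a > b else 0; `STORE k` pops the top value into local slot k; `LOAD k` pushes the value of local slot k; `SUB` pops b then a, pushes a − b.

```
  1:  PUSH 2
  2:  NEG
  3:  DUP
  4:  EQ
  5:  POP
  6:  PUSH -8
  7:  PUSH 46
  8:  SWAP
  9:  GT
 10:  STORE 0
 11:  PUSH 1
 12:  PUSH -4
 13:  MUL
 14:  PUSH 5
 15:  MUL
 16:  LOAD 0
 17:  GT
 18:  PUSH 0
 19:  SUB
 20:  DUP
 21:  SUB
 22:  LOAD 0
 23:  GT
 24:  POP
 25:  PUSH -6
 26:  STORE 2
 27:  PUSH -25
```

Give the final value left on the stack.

-25

PUSH 2   → [2]
NEG      → [-2]
DUP      → [-2, -2]
EQ       → [1]
POP      → []
PUSH -8  → [-8]
PUSH 46  → [-8, 46]
SWAP     → [46, -8]
GT       → [1]
STORE 0  → []
PUSH 1   → [1]
PUSH -4  → [1, -4]
MUL      → [-4]
PUSH 5   → [-4, 5]
MUL      → [-20]
LOAD 0   → [-20, 1]
GT       → [0]
PUSH 0   → [0, 0]
SUB      → [0]
DUP      → [0, 0]
SUB      → [0]
LOAD 0   → [0, 1]
GT       → [0]
POP      → []
PUSH -6  → [-6]
STORE 2  → []
PUSH -25 → [-25]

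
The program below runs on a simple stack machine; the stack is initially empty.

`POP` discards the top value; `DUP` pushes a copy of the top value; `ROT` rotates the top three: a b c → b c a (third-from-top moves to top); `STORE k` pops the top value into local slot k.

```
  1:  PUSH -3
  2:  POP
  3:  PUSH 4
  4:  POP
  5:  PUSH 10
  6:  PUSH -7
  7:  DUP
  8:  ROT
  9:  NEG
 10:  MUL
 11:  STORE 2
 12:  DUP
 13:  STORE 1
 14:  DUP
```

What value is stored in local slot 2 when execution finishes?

70

PUSH -3 -> [-3]
POP     -> []
PUSH 4  -> [4]
POP     -> []
PUSH 10 -> [10]
PUSH -7 -> [10, -7]
DUP     -> [10, -7, -7]
ROT     -> [-7, -7, 10]
NEG     -> [-7, -7, -10]
MUL     -> [-7, 70]
STORE 2 -> [-7]
DUP     -> [-7, -7]
STORE 1 -> [-7]
DUP     -> [-7, -7]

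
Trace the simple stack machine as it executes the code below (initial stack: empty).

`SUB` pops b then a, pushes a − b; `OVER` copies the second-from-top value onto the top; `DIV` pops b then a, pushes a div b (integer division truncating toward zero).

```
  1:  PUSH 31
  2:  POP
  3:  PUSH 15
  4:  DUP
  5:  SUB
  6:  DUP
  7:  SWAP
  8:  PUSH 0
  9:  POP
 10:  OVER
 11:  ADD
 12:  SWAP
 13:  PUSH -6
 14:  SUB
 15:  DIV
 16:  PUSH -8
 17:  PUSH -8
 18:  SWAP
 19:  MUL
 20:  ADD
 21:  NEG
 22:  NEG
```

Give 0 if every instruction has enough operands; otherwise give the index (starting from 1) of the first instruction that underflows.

0

PUSH 31 : 31
POP     : (empty)
PUSH 15 : 15
DUP     : 15 15
SUB     : 0
DUP     : 0 0
SWAP    : 0 0
PUSH 0  : 0 0 0
POP     : 0 0
OVER    : 0 0 0
ADD     : 0 0
SWAP    : 0 0
PUSH -6 : 0 0 -6
SUB     : 0 6
DIV     : 0
PUSH -8 : 0 -8
PUSH -8 : 0 -8 -8
SWAP    : 0 -8 -8
MUL     : 0 64
ADD     : 64
NEG     : -64
NEG     : 64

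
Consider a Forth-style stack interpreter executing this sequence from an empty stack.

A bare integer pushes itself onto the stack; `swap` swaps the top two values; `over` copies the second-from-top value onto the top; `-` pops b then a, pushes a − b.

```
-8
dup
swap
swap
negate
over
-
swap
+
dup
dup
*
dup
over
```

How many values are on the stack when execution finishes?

-8      -8
dup     -8 -8
swap    -8 -8
swap    -8 -8
negate  -8 8
over    -8 8 -8
-       -8 16
swap    16 -8
+       8
dup     8 8
dup     8 8 8
*       8 64
dup     8 64 64
over    8 64 64 64

4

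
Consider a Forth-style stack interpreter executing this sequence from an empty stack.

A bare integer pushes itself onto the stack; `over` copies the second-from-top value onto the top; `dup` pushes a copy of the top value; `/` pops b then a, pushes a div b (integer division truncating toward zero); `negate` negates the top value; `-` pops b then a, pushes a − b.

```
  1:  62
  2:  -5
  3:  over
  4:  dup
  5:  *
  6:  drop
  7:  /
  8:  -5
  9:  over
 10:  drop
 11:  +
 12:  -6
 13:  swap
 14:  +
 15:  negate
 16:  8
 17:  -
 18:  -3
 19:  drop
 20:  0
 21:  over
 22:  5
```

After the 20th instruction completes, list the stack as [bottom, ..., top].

[15, 0]

62     → 62
-5     → 62 -5
over   → 62 -5 62
dup    → 62 -5 62 62
*      → 62 -5 3844
drop   → 62 -5
/      → -12
-5     → -12 -5
over   → -12 -5 -12
drop   → -12 -5
+      → -17
-6     → -17 -6
swap   → -6 -17
+      → -23
negate → 23
8      → 23 8
-      → 15
-3     → 15 -3
drop   → 15
0      → 15 0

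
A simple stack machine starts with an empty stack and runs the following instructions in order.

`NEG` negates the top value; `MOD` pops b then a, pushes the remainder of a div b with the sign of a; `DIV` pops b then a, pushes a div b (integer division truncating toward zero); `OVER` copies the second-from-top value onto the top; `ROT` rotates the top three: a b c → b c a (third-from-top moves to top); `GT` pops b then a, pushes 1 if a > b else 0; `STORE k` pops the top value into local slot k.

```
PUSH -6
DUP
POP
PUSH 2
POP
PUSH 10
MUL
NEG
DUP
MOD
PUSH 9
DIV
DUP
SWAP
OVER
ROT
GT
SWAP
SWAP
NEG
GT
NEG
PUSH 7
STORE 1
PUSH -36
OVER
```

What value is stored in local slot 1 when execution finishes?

7

PUSH -6  : [-6]
DUP      : [-6, -6]
POP      : [-6]
PUSH 2   : [-6, 2]
POP      : [-6]
PUSH 10  : [-6, 10]
MUL      : [-60]
NEG      : [60]
DUP      : [60, 60]
MOD      : [0]
PUSH 9   : [0, 9]
DIV      : [0]
DUP      : [0, 0]
SWAP     : [0, 0]
OVER     : [0, 0, 0]
ROT      : [0, 0, 0]
GT       : [0, 0]
SWAP     : [0, 0]
SWAP     : [0, 0]
NEG      : [0, 0]
GT       : [0]
NEG      : [0]
PUSH 7   : [0, 7]
STORE 1  : [0]
PUSH -36 : [0, -36]
OVER     : [0, -36, 0]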